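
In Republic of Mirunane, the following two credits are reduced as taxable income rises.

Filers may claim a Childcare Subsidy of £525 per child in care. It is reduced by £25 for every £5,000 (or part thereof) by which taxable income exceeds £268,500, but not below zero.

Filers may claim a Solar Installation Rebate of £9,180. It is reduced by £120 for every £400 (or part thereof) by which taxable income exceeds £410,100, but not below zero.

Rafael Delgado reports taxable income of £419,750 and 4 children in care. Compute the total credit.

Childcare Subsidy: base = 4 × £525 = £2,100. income exceeds £268,500 by £151,250, which is 31 full-or-partial £5,000 increments; reduction = 31 × £25 = £775, leaving £1,325.
Solar Installation Rebate: income exceeds £410,100 by £9,650, which is 25 full-or-partial £400 increments; reduction = 25 × £120 = £3,000, leaving £6,180.
Total: £1,325 + £6,180 = £7,505.

£7,505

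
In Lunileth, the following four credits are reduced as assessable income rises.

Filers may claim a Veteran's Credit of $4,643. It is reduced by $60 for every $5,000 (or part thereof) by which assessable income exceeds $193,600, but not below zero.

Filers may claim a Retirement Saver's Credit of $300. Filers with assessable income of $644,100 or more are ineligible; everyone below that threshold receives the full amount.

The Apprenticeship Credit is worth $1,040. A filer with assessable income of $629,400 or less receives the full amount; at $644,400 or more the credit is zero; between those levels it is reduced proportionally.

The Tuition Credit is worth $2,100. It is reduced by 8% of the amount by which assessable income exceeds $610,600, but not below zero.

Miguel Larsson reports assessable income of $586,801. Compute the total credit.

$3,440

Veteran's Credit: income exceeds $193,600 by $393,201 → 79 increments × $60 = $4,740 ≥ base, so the credit is $0.
Retirement Saver's Credit: $586,801 is below the $644,100 cutoff, so the full $300 applies.
Apprenticeship Credit: $586,801 is at or below the $629,400 threshold, so the full $1,040 applies.
Tuition Credit: $586,801 is at or below the $610,600 threshold, so the full $2,100 applies.
Total: $0 + $300 + $1,040 + $2,100 = $3,440.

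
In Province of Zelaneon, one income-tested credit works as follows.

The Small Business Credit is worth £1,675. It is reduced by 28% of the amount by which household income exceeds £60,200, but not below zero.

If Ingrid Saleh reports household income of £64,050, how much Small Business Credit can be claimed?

£597

Small Business Credit: 28% of the £3,850 excess over £60,200 is £1,078; credit = £1,675 − £1,078 = £597.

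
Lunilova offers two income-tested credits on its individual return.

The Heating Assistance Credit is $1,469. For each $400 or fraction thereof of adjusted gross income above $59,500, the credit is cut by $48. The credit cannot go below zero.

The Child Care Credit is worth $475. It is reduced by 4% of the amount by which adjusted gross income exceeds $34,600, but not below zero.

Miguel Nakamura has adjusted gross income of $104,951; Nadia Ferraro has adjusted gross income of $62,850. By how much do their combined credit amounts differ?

$1,037

Miguel ($104,951): Heating Assistance Credit: income exceeds $59,500 by $45,451 → 114 increments × $48 = $5,472 ≥ base, so the credit is $0. Child Care Credit: 4% of the $70,351 excess over $34,600 is $2,814.04 ≥ base, so the credit is $0. total $0 + $0 = $0
Nadia ($62,850): Heating Assistance Credit: income exceeds $59,500 by $3,350, which is 9 full-or-partial $400 increments; reduction = 9 × $48 = $432, leaving $1,037. Child Care Credit: 4% of the $28,250 excess over $34,600 is $1,130 ≥ base, so the credit is $0. total $1,037 + $0 = $1,037
Difference: |$0 − $1,037| = $1,037.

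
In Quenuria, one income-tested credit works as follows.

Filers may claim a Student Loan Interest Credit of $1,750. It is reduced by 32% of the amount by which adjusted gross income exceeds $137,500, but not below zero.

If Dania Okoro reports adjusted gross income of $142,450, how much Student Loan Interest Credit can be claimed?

$166

Student Loan Interest Credit: 32% of the $4,950 excess over $137,500 is $1,584; credit = $1,750 − $1,584 = $166.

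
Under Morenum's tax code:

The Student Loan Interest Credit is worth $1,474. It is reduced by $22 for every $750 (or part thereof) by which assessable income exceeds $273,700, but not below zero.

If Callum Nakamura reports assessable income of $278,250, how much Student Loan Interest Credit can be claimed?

Student Loan Interest Credit: income exceeds $273,700 by $4,550, which is 7 full-or-partial $750 increments; reduction = 7 × $22 = $154, leaving $1,320.

$1,320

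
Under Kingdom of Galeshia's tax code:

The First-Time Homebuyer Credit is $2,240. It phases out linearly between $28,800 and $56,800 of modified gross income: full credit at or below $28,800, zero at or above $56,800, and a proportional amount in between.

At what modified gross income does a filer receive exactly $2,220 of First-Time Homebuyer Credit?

$29,050

$2,220 is 2,220/2,240 of the full $2,240, so 20/2,240 of the $28,000 range has been used: income = $28,800 + $28,000 × 20/2,240 = $29,050.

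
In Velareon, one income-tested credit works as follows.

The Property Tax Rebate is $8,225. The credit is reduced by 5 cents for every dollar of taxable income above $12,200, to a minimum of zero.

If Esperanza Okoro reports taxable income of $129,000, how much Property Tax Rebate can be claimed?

Property Tax Rebate: 5% of the $116,800 excess over $12,200 is $5,840; credit = $8,225 − $5,840 = $2,385.

$2,385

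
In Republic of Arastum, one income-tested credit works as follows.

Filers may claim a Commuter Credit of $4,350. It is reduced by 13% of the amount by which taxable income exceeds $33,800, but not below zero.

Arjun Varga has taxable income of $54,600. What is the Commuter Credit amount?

$1,646

Commuter Credit: 13% of the $20,800 excess over $33,800 is $2,704; credit = $4,350 − $2,704 = $1,646.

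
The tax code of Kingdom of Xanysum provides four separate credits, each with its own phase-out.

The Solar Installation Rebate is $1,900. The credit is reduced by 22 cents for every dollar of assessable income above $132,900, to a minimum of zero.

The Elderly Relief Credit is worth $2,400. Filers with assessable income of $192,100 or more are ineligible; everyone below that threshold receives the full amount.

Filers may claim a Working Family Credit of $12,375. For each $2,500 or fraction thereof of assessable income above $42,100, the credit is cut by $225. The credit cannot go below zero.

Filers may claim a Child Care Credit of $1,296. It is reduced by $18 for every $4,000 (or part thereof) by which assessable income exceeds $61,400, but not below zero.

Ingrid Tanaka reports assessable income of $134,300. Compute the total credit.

Solar Installation Rebate: 22% of the $1,400 excess over $132,900 is $308; credit = $1,900 − $308 = $1,592.
Elderly Relief Credit: $134,300 is below the $192,100 cutoff, so the full $2,400 applies.
Working Family Credit: income exceeds $42,100 by $92,200, which is 37 full-or-partial $2,500 increments; reduction = 37 × $225 = $8,325, leaving $4,050.
Child Care Credit: income exceeds $61,400 by $72,900, which is 19 full-or-partial $4,000 increments; reduction = 19 × $18 = $342, leaving $954.
Total: $1,592 + $2,400 + $4,050 + $954 = $8,996.

$8,996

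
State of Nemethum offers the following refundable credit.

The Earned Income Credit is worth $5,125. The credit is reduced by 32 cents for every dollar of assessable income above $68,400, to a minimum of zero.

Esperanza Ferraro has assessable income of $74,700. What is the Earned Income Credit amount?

$3,109

Earned Income Credit: 32% of the $6,300 excess over $68,400 is $2,016; credit = $5,125 − $2,016 = $3,109.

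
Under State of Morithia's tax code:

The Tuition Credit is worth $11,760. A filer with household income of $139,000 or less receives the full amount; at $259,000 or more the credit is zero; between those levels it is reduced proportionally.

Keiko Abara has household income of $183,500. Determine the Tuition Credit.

Tuition Credit: $183,500 is $44,500 into a $120,000 phase-out range, leaving 75,500/120,000 of the credit: $11,760 × 75,500/120,000 = $7,399.

$7,399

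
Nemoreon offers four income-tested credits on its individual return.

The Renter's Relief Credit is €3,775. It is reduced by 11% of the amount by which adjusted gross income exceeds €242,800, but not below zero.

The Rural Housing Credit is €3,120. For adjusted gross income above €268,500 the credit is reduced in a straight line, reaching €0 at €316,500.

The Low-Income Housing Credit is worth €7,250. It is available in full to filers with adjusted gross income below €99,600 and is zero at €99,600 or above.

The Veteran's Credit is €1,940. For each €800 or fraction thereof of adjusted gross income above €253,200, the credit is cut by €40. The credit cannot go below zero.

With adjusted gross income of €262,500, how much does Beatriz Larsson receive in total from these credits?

Renter's Relief Credit: 11% of the €19,700 excess over €242,800 is €2,167; credit = €3,775 − €2,167 = €1,608.
Rural Housing Credit: €262,500 is at or below the €268,500 threshold, so the full €3,120 applies.
Low-Income Housing Credit: €262,500 meets or exceeds the €99,600 cutoff, so the credit is €0.
Veteran's Credit: income exceeds €253,200 by €9,300, which is 12 full-or-partial €800 increments; reduction = 12 × €40 = €480, leaving €1,460.
Total: €1,608 + €3,120 + €0 + €1,460 = €6,188.

€6,188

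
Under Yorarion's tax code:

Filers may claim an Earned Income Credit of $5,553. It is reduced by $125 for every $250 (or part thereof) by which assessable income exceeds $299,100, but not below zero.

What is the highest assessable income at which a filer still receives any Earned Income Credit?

$310,100

After 44 increments the reduction is 44 × $125 = $5,500, leaving $53; one more increment wipes it out. Increment 44 ends at excess 44 × $250 = $11,000, so the highest qualifying income is $299,100 + $11,000 = $310,100.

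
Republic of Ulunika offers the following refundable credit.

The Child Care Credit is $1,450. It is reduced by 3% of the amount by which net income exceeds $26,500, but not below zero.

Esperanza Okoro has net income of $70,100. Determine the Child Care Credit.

$142

Child Care Credit: 3% of the $43,600 excess over $26,500 is $1,308; credit = $1,450 − $1,308 = $142.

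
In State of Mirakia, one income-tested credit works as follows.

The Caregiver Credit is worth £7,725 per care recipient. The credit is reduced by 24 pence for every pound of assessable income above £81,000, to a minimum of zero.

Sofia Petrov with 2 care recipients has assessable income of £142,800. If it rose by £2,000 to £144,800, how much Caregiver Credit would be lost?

At £142,800 — base = 2 × £7,725 = £15,450. 24% of the £61,800 excess over £81,000 is £14,832; credit = £15,450 − £14,832 = £618.
At £144,800 — base = 2 × £7,725 = £15,450. 24% of the £63,800 excess over £81,000 is £15,312; credit = £15,450 − £15,312 = £138.
Lost: £618 − £138 = £480.

£480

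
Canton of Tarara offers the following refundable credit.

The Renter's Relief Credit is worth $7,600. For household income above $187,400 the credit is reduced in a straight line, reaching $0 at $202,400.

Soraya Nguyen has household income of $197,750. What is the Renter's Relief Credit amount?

Renter's Relief Credit: $197,750 is $10,350 into a $15,000 phase-out range, leaving 4,650/15,000 of the credit: $7,600 × 4,650/15,000 = $2,356.

$2,356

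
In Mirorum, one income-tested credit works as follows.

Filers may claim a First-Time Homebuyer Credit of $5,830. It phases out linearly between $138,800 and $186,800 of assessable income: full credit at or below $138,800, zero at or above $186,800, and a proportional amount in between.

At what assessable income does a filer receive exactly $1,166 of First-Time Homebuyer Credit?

$177,200

$1,166 is 1,166/5,830 of the full $5,830, so 4,664/5,830 of the $48,000 range has been used: income = $138,800 + $48,000 × 4,664/5,830 = $177,200.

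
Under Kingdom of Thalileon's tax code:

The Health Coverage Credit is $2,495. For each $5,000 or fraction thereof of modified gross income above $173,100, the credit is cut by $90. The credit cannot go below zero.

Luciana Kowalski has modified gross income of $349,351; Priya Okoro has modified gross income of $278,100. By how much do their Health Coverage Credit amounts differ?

Luciana ($349,351): Health Coverage Credit: income exceeds $173,100 by $176,251 → 36 increments × $90 = $3,240 ≥ base, so the credit is $0.
Priya ($278,100): Health Coverage Credit: income exceeds $173,100 by $105,000, which is 21 full-or-partial $5,000 increments; reduction = 21 × $90 = $1,890, leaving $605.
Difference: |$0 − $605| = $605.

$605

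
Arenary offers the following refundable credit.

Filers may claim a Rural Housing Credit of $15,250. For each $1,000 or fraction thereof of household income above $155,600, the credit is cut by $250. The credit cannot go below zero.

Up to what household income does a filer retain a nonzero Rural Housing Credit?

After 60 increments the reduction is 60 × $250 = $15,000, leaving $250; one more increment wipes it out. Increment 60 ends at excess 60 × $1,000 = $60,000, so the highest qualifying income is $155,600 + $60,000 = $215,600.

$215,600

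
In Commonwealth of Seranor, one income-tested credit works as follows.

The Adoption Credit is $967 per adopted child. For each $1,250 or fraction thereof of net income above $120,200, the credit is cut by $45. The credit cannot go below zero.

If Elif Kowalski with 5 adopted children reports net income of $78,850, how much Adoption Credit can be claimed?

Adoption Credit: base = 5 × $967 = $4,835. $78,850 is at or below the $120,200 threshold, so the full $4,835 applies.

$4,835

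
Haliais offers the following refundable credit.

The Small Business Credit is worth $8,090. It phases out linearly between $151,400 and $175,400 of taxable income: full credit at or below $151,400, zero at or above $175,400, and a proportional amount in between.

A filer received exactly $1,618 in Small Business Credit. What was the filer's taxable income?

$170,600

$1,618 is 1,618/8,090 of the full $8,090, so 6,472/8,090 of the $24,000 range has been used: income = $151,400 + $24,000 × 6,472/8,090 = $170,600.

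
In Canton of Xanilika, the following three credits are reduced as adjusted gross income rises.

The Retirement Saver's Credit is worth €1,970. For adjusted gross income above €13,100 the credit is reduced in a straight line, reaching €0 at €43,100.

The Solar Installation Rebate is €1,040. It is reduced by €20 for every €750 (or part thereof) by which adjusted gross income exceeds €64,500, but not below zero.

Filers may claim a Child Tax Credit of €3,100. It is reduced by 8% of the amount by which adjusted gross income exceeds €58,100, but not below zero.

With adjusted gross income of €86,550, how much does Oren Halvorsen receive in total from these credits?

€1,264

Retirement Saver's Credit: €86,550 is at or above €43,100, so the credit is €0.
Solar Installation Rebate: income exceeds €64,500 by €22,050, which is 30 full-or-partial €750 increments; reduction = 30 × €20 = €600, leaving €440.
Child Tax Credit: 8% of the €28,450 excess over €58,100 is €2,276; credit = €3,100 − €2,276 = €824.
Total: €0 + €440 + €824 = €1,264.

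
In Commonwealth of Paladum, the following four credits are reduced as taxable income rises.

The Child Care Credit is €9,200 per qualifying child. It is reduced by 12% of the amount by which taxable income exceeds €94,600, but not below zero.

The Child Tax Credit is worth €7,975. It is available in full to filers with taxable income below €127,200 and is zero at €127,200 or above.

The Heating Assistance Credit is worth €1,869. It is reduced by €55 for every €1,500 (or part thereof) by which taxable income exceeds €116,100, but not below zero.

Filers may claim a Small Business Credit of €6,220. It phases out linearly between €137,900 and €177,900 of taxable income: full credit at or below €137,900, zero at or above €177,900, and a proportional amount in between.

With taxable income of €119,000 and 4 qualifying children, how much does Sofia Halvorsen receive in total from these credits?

€49,826

Child Care Credit: base = 4 × €9,200 = €36,800. 12% of the €24,400 excess over €94,600 is €2,928; credit = €36,800 − €2,928 = €33,872.
Child Tax Credit: €119,000 is below the €127,200 cutoff, so the full €7,975 applies.
Heating Assistance Credit: income exceeds €116,100 by €2,900, which is 2 full-or-partial €1,500 increments; reduction = 2 × €55 = €110, leaving €1,759.
Small Business Credit: €119,000 is at or below the €137,900 threshold, so the full €6,220 applies.
Total: €33,872 + €7,975 + €1,759 + €6,220 = €49,826.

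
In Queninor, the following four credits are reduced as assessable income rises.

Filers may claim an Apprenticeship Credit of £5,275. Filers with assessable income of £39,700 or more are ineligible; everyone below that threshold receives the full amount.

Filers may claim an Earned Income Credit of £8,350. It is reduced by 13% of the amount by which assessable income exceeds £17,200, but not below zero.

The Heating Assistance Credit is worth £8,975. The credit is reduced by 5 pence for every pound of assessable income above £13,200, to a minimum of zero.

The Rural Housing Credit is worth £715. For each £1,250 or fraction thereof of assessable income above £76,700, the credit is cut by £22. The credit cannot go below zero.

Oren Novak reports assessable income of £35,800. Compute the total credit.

£19,767

Apprenticeship Credit: £35,800 is below the £39,700 cutoff, so the full £5,275 applies.
Earned Income Credit: 13% of the £18,600 excess over £17,200 is £2,418; credit = £8,350 − £2,418 = £5,932.
Heating Assistance Credit: 5% of the £22,600 excess over £13,200 is £1,130; credit = £8,975 − £1,130 = £7,845.
Rural Housing Credit: £35,800 is at or below the £76,700 threshold, so the full £715 applies.
Total: £5,275 + £5,932 + £7,845 + £715 = £19,767.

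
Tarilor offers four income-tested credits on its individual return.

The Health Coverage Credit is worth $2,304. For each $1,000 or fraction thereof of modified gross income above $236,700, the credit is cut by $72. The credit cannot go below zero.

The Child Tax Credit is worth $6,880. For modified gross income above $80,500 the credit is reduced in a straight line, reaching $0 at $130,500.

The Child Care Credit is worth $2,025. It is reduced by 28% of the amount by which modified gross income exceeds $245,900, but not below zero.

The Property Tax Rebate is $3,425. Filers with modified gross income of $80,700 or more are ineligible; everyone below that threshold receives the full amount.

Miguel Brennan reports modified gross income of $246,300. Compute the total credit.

$3,497

Health Coverage Credit: income exceeds $236,700 by $9,600, which is 10 full-or-partial $1,000 increments; reduction = 10 × $72 = $720, leaving $1,584.
Child Tax Credit: $246,300 is at or above $130,500, so the credit is $0.
Child Care Credit: 28% of the $400 excess over $245,900 is $112; credit = $2,025 − $112 = $1,913.
Property Tax Rebate: $246,300 meets or exceeds the $80,700 cutoff, so the credit is $0.
Total: $1,584 + $0 + $1,913 + $0 = $3,497.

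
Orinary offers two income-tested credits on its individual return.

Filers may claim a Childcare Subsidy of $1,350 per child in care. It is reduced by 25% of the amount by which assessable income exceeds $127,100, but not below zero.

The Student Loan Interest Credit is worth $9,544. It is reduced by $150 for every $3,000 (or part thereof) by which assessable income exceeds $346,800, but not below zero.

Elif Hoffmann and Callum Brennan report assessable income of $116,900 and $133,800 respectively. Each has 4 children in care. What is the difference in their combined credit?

$1,675

Elif ($116,900): Childcare Subsidy: base = 4 × $1,350 = $5,400. $116,900 is at or below the $127,100 threshold, so the full $5,400 applies. Student Loan Interest Credit: $116,900 is at or below the $346,800 threshold, so the full $9,544 applies. total $5,400 + $9,544 = $14,944
Callum ($133,800): Childcare Subsidy: base = 4 × $1,350 = $5,400. 25% of the $6,700 excess over $127,100 is $1,675; credit = $5,400 − $1,675 = $3,725. Student Loan Interest Credit: $133,800 is at or below the $346,800 threshold, so the full $9,544 applies. total $3,725 + $9,544 = $13,269
Difference: |$14,944 − $13,269| = $1,675.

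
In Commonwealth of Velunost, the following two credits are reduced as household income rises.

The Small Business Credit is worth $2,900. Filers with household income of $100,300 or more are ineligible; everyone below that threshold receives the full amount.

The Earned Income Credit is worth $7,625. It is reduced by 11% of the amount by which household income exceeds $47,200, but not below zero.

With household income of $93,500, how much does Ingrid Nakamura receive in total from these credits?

Small Business Credit: $93,500 is below the $100,300 cutoff, so the full $2,900 applies.
Earned Income Credit: 11% of the $46,300 excess over $47,200 is $5,093; credit = $7,625 − $5,093 = $2,532.
Total: $2,900 + $2,532 = $5,432.

$5,432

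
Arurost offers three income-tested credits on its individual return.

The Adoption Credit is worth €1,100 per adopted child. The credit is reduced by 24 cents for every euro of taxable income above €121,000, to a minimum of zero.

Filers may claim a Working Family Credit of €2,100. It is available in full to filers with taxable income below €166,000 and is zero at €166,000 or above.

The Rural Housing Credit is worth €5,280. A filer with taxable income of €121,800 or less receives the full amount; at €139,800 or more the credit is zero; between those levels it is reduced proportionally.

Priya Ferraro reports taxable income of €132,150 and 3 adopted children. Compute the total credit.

Adoption Credit: base = 3 × €1,100 = €3,300. 24% of the €11,150 excess over €121,000 is €2,676; credit = €3,300 − €2,676 = €624.
Working Family Credit: €132,150 is below the €166,000 cutoff, so the full €2,100 applies.
Rural Housing Credit: €132,150 is €10,350 into a €18,000 phase-out range, leaving 7,650/18,000 of the credit: €5,280 × 7,650/18,000 = €2,244.
Total: €624 + €2,100 + €2,244 = €4,968.

€4,968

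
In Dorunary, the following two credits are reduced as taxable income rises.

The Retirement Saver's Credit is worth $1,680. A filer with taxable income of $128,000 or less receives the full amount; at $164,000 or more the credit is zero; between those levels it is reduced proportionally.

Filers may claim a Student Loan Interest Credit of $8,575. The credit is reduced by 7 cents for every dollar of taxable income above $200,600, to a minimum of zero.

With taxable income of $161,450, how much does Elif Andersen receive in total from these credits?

Retirement Saver's Credit: $161,450 is $33,450 into a $36,000 phase-out range, leaving 2,550/36,000 of the credit: $1,680 × 2,550/36,000 = $119.
Student Loan Interest Credit: $161,450 is at or below the $200,600 threshold, so the full $8,575 applies.
Total: $119 + $8,575 = $8,694.

$8,694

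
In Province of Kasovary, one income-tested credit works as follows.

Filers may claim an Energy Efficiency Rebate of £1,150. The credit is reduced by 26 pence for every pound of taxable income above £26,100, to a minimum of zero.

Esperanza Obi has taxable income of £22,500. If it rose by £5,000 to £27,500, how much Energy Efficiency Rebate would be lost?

At £22,500 — £22,500 is at or below the £26,100 threshold, so the full £1,150 applies.
At £27,500 — 26% of the £1,400 excess over £26,100 is £364; credit = £1,150 − £364 = £786.
Lost: £1,150 − £786 = £364.

£364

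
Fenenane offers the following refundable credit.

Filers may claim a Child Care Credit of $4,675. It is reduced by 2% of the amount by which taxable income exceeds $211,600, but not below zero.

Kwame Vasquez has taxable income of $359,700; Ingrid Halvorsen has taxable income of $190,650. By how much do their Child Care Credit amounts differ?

$2,962

Kwame ($359,700): Child Care Credit: 2% of the $148,100 excess over $211,600 is $2,962; credit = $4,675 − $2,962 = $1,713.
Ingrid ($190,650): Child Care Credit: $190,650 is at or below the $211,600 threshold, so the full $4,675 applies.
Difference: |$1,713 − $4,675| = $2,962.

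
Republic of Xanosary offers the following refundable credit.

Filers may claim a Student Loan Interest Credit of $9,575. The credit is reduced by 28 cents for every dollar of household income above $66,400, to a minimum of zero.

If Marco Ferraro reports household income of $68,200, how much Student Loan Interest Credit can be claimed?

Student Loan Interest Credit: 28% of the $1,800 excess over $66,400 is $504; credit = $9,575 − $504 = $9,071.

$9,071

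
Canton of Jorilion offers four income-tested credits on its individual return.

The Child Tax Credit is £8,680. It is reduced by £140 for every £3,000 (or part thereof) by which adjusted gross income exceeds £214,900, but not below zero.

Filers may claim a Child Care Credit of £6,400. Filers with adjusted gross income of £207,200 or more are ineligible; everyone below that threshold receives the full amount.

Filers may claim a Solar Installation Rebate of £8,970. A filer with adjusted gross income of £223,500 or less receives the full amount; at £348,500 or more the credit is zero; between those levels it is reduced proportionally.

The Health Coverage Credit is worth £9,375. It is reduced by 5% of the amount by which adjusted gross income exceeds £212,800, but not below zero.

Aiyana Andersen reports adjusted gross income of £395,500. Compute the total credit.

£380

Child Tax Credit: income exceeds £214,900 by £180,600, which is 61 full-or-partial £3,000 increments; reduction = 61 × £140 = £8,540, leaving £140.
Child Care Credit: £395,500 meets or exceeds the £207,200 cutoff, so the credit is £0.
Solar Installation Rebate: £395,500 is at or above £348,500, so the credit is £0.
Health Coverage Credit: 5% of the £182,700 excess over £212,800 is £9,135; credit = £9,375 − £9,135 = £240.
Total: £140 + £0 + £0 + £240 = £380.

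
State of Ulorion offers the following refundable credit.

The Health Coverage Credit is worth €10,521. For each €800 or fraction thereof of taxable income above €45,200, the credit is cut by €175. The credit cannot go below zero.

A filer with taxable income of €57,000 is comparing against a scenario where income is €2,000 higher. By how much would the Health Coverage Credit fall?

€525

At €57,000 — income exceeds €45,200 by €11,800, which is 15 full-or-partial €800 increments; reduction = 15 × €175 = €2,625, leaving €7,896.
At €59,000 — income exceeds €45,200 by €13,800, which is 18 full-or-partial €800 increments; reduction = 18 × €175 = €3,150, leaving €7,371.
Lost: €7,896 − €7,371 = €525.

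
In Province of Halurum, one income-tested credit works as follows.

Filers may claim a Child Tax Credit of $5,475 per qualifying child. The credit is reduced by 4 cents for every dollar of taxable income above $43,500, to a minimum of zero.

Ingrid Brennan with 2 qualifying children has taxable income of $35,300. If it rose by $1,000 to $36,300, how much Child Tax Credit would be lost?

$0

At $35,300 — base = 2 × $5,475 = $10,950. $35,300 is at or below the $43,500 threshold, so the full $10,950 applies.
At $36,300 — base = 2 × $5,475 = $10,950. $36,300 is at or below the $43,500 threshold, so the full $10,950 applies.
Lost: $10,950 − $10,950 = $0.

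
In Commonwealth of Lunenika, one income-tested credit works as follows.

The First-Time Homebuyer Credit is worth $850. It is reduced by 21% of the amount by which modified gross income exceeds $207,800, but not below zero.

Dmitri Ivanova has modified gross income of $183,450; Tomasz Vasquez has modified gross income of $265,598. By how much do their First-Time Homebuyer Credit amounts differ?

$850

Dmitri ($183,450): First-Time Homebuyer Credit: $183,450 is at or below the $207,800 threshold, so the full $850 applies.
Tomasz ($265,598): First-Time Homebuyer Credit: 21% of the $57,798 excess over $207,800 is $12,137.58 ≥ base, so the credit is $0.
Difference: |$850 − $0| = $850.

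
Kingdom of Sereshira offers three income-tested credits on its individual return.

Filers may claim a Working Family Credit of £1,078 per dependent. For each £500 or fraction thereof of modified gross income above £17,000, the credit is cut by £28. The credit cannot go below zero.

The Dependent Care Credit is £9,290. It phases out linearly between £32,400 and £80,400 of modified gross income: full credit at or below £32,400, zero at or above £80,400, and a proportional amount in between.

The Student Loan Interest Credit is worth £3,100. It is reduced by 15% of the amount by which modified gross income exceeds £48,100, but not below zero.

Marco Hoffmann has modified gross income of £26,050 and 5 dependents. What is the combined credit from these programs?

£17,248

Working Family Credit: base = 5 × £1,078 = £5,390. income exceeds £17,000 by £9,050, which is 19 full-or-partial £500 increments; reduction = 19 × £28 = £532, leaving £4,858.
Dependent Care Credit: £26,050 is at or below the £32,400 threshold, so the full £9,290 applies.
Student Loan Interest Credit: £26,050 is at or below the £48,100 threshold, so the full £3,100 applies.
Total: £4,858 + £9,290 + £3,100 = £17,248.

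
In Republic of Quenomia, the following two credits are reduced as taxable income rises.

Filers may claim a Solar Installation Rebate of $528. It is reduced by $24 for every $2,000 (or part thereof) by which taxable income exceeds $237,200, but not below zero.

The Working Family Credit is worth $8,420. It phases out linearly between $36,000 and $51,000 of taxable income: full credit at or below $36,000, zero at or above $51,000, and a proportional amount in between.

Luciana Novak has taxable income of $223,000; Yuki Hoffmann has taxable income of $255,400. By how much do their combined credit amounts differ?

$240

Luciana ($223,000): Solar Installation Rebate: $223,000 is at or below the $237,200 threshold, so the full $528 applies. Working Family Credit: $223,000 is at or above $51,000, so the credit is $0. total $528 + $0 = $528
Yuki ($255,400): Solar Installation Rebate: income exceeds $237,200 by $18,200, which is 10 full-or-partial $2,000 increments; reduction = 10 × $24 = $240, leaving $288. Working Family Credit: $255,400 is at or above $51,000, so the credit is $0. total $288 + $0 = $288
Difference: |$528 − $288| = $240.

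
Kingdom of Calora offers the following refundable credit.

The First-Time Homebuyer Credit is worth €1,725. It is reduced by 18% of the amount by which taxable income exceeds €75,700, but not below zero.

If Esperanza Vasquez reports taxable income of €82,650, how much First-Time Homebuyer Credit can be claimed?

First-Time Homebuyer Credit: 18% of the €6,950 excess over €75,700 is €1,251; credit = €1,725 − €1,251 = €474.

€474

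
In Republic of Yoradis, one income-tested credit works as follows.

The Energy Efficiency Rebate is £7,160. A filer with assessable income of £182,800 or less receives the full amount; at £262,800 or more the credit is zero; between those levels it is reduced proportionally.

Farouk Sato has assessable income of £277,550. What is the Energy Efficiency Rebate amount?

£0

Energy Efficiency Rebate: £277,550 is at or above £262,800, so the credit is £0.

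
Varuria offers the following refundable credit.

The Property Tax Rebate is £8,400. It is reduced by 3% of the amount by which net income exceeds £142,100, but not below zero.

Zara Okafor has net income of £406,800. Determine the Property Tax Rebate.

£459

Property Tax Rebate: 3% of the £264,700 excess over £142,100 is £7,941; credit = £8,400 − £7,941 = £459.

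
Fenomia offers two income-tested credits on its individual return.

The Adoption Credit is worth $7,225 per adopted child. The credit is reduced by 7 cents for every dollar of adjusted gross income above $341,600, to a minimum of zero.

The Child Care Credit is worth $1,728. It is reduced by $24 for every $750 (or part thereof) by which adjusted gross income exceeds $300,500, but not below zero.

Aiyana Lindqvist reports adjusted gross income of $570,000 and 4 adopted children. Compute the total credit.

$12,912

Adoption Credit: base = 4 × $7,225 = $28,900. 7% of the $228,400 excess over $341,600 is $15,988; credit = $28,900 − $15,988 = $12,912.
Child Care Credit: income exceeds $300,500 by $269,500 → 360 increments × $24 = $8,640 ≥ base, so the credit is $0.
Total: $12,912 + $0 = $12,912.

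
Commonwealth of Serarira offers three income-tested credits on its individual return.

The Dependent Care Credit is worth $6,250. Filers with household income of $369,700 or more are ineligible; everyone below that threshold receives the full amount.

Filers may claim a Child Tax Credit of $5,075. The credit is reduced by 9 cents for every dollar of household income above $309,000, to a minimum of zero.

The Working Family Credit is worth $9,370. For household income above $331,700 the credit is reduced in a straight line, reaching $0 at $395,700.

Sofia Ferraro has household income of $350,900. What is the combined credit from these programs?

Dependent Care Credit: $350,900 is below the $369,700 cutoff, so the full $6,250 applies.
Child Tax Credit: 9% of the $41,900 excess over $309,000 is $3,771; credit = $5,075 − $3,771 = $1,304.
Working Family Credit: $350,900 is $19,200 into a $64,000 phase-out range, leaving 44,800/64,000 of the credit: $9,370 × 44,800/64,000 = $6,559.
Total: $6,250 + $1,304 + $6,559 = $14,113.

$14,113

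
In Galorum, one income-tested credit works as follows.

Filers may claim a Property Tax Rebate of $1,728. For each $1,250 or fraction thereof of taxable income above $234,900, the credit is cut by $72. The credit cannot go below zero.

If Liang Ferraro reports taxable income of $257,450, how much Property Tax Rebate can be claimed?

Property Tax Rebate: income exceeds $234,900 by $22,550, which is 19 full-or-partial $1,250 increments; reduction = 19 × $72 = $1,368, leaving $360.

$360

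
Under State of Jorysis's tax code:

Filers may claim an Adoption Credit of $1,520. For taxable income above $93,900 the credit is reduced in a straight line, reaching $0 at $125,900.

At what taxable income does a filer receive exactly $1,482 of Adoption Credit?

$1,482 is 1,482/1,520 of the full $1,520, so 38/1,520 of the $32,000 range has been used: income = $93,900 + $32,000 × 38/1,520 = $94,700.

$94,700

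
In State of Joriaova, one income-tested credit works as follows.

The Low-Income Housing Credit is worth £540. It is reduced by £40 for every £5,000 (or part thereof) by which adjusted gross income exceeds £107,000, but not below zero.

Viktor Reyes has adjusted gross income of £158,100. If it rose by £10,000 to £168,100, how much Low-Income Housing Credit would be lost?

£80

At £158,100 — income exceeds £107,000 by £51,100, which is 11 full-or-partial £5,000 increments; reduction = 11 × £40 = £440, leaving £100.
At £168,100 — income exceeds £107,000 by £61,100, which is 13 full-or-partial £5,000 increments; reduction = 13 × £40 = £520, leaving £20.
Lost: £100 − £20 = £80.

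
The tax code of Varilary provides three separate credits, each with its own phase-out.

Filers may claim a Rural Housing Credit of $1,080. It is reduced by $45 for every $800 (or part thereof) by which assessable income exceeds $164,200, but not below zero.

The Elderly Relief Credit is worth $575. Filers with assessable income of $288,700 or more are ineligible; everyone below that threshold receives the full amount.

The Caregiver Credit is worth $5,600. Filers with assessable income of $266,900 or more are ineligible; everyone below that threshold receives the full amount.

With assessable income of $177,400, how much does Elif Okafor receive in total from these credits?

$6,490

Rural Housing Credit: income exceeds $164,200 by $13,200, which is 17 full-or-partial $800 increments; reduction = 17 × $45 = $765, leaving $315.
Elderly Relief Credit: $177,400 is below the $288,700 cutoff, so the full $575 applies.
Caregiver Credit: $177,400 is below the $266,900 cutoff, so the full $5,600 applies.
Total: $315 + $575 + $5,600 = $6,490.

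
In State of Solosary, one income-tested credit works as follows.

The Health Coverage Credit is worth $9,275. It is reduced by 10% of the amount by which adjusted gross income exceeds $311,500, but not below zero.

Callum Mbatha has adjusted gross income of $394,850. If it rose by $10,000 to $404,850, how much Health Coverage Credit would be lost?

At $394,850 — 10% of the $83,350 excess over $311,500 is $8,335; credit = $9,275 − $8,335 = $940.
At $404,850 — 10% of the $93,350 excess over $311,500 is $9,335 ≥ base, so the credit is $0.
Lost: $940 − $0 = $940.

$940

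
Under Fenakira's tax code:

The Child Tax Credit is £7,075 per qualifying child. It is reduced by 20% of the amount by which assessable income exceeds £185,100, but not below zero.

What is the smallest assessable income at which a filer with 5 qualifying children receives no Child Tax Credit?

£361,975

Full credit = 5 × £7,075 = £35,375.
The credit falls by 20% of each pound above £185,100, so it reaches zero when the excess is £35,375 / 20% = £176,875: income = £185,100 + £176,875 = £361,975.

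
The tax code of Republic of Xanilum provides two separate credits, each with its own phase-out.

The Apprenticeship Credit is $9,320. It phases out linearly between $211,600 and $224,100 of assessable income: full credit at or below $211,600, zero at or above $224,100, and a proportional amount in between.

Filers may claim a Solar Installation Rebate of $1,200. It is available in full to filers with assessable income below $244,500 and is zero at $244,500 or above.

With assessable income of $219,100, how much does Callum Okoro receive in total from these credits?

$4,928

Apprenticeship Credit: $219,100 is $7,500 into a $12,500 phase-out range, leaving 5,000/12,500 of the credit: $9,320 × 5,000/12,500 = $3,728.
Solar Installation Rebate: $219,100 is below the $244,500 cutoff, so the full $1,200 applies.
Total: $3,728 + $1,200 = $4,928.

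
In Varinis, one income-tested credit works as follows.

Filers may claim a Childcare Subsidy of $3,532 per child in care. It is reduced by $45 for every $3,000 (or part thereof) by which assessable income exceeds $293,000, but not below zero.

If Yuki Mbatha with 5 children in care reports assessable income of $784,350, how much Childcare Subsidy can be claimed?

Childcare Subsidy: base = 5 × $3,532 = $17,660. income exceeds $293,000 by $491,350, which is 164 full-or-partial $3,000 increments; reduction = 164 × $45 = $7,380, leaving $10,280.

$10,280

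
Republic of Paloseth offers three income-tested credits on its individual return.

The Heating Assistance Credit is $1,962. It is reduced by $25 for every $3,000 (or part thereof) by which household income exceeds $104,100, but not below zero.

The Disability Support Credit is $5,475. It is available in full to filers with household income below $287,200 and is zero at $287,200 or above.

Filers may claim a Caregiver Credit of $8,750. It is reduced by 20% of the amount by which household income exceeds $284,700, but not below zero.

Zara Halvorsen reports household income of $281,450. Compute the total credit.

$14,687

Heating Assistance Credit: income exceeds $104,100 by $177,350, which is 60 full-or-partial $3,000 increments; reduction = 60 × $25 = $1,500, leaving $462.
Disability Support Credit: $281,450 is below the $287,200 cutoff, so the full $5,475 applies.
Caregiver Credit: $281,450 is at or below the $284,700 threshold, so the full $8,750 applies.
Total: $462 + $5,475 + $8,750 = $14,687.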